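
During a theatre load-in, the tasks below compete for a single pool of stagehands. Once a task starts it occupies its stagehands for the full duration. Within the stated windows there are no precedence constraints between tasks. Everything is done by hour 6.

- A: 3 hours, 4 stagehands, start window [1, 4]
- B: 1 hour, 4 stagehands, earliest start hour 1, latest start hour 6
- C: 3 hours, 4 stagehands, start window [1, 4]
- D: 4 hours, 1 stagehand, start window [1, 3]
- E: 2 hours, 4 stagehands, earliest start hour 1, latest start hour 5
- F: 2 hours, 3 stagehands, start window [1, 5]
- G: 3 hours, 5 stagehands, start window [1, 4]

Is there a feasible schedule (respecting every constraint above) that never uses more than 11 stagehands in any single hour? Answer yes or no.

Schedule A@1, B@1, C@2, D@3, E@5, F@1, G@4: h1:11  h2:11  h3:9  h4:10  h5:10  h6:10 — peak 11 ≤ 11.

yes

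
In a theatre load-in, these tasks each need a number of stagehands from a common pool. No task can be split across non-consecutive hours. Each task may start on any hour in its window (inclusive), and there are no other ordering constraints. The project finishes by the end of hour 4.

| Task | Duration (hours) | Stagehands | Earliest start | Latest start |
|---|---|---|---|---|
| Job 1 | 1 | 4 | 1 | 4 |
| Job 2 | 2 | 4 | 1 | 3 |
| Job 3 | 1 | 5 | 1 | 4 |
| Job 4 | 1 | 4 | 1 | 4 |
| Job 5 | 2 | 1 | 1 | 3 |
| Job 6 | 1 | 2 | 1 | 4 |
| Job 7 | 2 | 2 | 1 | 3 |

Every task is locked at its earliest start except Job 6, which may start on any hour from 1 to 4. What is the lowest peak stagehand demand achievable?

Job 6@1: h1:22  h2:7  h3:0  h4:0 → peak 22
Job 6@2: h1:20  h2:9  h3:0  h4:0 → peak 20
Job 6@3: h1:20  h2:7  h3:2  h4:0 → peak 20
Job 6@4: h1:20  h2:7  h3:0  h4:2 → peak 20
Best is Job 6@2, peak 20.

20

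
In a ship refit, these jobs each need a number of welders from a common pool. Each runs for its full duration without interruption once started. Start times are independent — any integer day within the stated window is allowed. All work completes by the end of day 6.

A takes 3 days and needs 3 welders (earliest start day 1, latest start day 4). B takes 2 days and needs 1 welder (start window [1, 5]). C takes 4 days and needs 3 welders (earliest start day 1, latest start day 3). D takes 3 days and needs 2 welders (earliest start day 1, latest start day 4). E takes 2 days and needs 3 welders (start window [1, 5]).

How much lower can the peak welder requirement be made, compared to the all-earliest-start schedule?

Early-start peak: d1:12  d2:12  d3:8  d4:3  d5:0  d6:0 ⇒ 12.
Leveled (A@1, B@4, C@1, D@4, E@5): d1:6  d2:6  d3:6  d4:6  d5:6  d6:5 ⇒ 6.
Reduction 12 − 6 = 6.

6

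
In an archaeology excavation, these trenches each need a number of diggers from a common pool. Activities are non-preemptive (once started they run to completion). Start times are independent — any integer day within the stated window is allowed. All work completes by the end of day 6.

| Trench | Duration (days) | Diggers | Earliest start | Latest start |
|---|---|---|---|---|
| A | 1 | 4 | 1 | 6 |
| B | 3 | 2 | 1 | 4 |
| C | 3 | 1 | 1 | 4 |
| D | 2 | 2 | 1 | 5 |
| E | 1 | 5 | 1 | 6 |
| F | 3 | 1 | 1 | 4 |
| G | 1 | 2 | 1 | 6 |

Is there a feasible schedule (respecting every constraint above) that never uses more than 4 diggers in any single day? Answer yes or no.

Total digger-days = 27; over 6 days the average is 27/6 > 4, so some day must exceed 4.

no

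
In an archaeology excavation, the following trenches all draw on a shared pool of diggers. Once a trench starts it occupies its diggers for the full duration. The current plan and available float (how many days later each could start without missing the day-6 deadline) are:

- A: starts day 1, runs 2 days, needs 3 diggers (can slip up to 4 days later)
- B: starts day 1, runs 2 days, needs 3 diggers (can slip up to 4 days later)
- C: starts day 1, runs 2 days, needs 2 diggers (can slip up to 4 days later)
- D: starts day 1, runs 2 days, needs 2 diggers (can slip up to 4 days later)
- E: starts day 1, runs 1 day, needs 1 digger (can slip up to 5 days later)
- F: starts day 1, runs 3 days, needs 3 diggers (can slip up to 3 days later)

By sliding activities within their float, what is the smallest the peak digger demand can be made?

Early-start (A@1, B@1, C@1, D@1, E@1, F@1) gives peak 14: d1:14  d2:13  d3:3  d4:0  d5:0  d6:0.
Shift C→3, D→5, E→3, F→3.
Schedule A@1, B@1, C@3, D@5, E@3, F@3: d1:6  d2:6  d3:6  d4:5  d5:5  d6:2 — peak 6.

6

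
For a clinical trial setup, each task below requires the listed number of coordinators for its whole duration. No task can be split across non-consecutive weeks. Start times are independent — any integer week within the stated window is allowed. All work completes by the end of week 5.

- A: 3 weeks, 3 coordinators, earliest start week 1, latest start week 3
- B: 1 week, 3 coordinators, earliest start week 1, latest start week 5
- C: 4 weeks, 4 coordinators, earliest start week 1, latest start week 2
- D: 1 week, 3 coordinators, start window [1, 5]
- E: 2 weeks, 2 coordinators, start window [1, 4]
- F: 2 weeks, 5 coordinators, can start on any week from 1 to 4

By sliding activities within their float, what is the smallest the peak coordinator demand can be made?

9

Early-start (A@1, B@1, C@1, D@1, E@1, F@1) gives peak 20: w1:20  w2:14  w3:7  w4:4  w5:0.
Shift C→2, E→2, F→4.
Schedule A@1, B@1, C@2, D@1, E@2, F@4: w1:9  w2:9  w3:9  w4:9  w5:9 — peak 9.
Total coordinator-weeks = 45 over 5 weeks ⇒ peak ≥ ⌈45/5⌉ = 9, so 9 is optimal.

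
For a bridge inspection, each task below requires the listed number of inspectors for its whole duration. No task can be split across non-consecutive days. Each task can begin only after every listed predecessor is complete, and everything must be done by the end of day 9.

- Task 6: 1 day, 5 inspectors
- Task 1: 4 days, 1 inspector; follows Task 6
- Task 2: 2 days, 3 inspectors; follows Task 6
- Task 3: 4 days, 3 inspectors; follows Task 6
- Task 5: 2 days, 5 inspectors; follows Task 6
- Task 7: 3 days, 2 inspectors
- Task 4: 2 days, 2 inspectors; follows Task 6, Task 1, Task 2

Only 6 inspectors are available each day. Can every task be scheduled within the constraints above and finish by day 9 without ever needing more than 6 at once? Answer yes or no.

Schedule Task 6@1, Task 1@2, Task 2@2, Task 3@4, Task 5@8, Task 7@2, Task 4@6: d1:5  d2:6  d3:6  d4:6  d5:4  d6:5  d7:5  d8:5  d9:5 — peak 6 ≤ 6.

yes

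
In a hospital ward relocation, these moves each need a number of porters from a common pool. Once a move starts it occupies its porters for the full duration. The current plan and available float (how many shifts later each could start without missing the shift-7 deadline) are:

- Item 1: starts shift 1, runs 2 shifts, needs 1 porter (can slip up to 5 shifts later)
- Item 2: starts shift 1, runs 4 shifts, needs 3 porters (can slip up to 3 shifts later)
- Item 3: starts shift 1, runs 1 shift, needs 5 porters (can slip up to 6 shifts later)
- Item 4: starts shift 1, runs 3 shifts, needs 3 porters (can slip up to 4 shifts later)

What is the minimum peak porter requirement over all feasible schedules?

Early-start (Item 1@1, Item 2@1, Item 3@1, Item 4@1) gives peak 12: s1:12  s2:7  s3:6  s4:3  s5:0  s6:0  s7:0.
Shift Item 3→6, Item 4→3.
Schedule Item 1@1, Item 2@1, Item 3@6, Item 4@3: s1:4  s2:4  s3:6  s4:6  s5:3  s6:5  s7:0 — peak 6.

6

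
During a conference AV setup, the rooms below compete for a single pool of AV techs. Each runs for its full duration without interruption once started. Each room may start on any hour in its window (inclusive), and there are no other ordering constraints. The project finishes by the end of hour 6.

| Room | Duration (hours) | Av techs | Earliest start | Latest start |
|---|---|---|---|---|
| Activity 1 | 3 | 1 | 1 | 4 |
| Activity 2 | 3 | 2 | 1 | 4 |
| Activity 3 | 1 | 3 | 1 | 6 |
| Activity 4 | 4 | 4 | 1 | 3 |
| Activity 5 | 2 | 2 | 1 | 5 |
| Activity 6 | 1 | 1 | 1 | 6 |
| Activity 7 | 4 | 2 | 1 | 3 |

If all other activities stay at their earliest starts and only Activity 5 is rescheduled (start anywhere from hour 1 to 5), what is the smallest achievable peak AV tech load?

13

Activity 5@1: h1:15  h2:11  h3:9  h4:6  h5:0  h6:0 → peak 15
Activity 5@2: h1:13  h2:11  h3:11  h4:6  h5:0  h6:0 → peak 13
Activity 5@3: h1:13  h2:9  h3:11  h4:8  h5:0  h6:0 → peak 13
Activity 5@4: h1:13  h2:9  h3:9  h4:8  h5:2  h6:0 → peak 13
Activity 5@5: h1:13  h2:9  h3:9  h4:6  h5:2  h6:2 → peak 13
Best is Activity 5@2, peak 13.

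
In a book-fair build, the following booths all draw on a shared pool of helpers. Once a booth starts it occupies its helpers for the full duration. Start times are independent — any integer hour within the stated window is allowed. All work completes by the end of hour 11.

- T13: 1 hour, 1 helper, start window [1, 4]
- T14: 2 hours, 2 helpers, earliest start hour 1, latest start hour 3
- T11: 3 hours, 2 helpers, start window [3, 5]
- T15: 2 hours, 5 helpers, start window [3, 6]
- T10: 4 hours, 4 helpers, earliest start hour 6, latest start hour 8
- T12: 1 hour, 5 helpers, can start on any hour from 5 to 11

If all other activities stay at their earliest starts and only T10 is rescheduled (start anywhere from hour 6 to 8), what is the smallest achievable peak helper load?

7

T10@6: h1:3  h2:2  h3:7  h4:7  h5:7  h6:4  h7:4  h8:4  h9:4  h10:0  h11:0 → peak 7
T10@7: h1:3  h2:2  h3:7  h4:7  h5:7  h6:0  h7:4  h8:4  h9:4  h10:4  h11:0 → peak 7
T10@8: h1:3  h2:2  h3:7  h4:7  h5:7  h6:0  h7:0  h8:4  h9:4  h10:4  h11:4 → peak 7
Best is T10@6, peak 7.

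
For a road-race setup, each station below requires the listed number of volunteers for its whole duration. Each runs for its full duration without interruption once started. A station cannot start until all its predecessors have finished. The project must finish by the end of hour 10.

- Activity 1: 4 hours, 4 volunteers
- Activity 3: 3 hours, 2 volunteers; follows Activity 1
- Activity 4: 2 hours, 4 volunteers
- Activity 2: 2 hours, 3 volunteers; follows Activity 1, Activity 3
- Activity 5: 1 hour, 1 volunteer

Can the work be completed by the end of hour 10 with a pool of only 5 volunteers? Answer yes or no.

The minimum achievable peak is 6; 5 < 6, so no feasible schedule stays within the cap.

no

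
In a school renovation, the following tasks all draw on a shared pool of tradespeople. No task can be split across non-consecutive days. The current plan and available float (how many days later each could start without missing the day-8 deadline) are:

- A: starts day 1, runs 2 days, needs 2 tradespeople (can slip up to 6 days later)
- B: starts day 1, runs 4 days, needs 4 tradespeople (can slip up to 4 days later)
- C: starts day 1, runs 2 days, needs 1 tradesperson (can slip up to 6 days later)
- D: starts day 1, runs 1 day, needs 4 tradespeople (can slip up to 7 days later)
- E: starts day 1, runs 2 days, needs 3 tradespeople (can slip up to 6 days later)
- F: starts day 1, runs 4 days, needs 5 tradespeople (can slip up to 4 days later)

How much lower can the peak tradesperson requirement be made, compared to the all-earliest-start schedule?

Early-start peak: d1:19  d2:15  d3:9  d4:9  d5:0  d6:0  d7:0  d8:0 ⇒ 19.
Leveled (A@1, B@1, C@1, D@3, E@4, F@5): d1:7  d2:7  d3:8  d4:7  d5:8  d6:5  d7:5  d8:5 ⇒ 8.
Reduction 19 − 8 = 11.

11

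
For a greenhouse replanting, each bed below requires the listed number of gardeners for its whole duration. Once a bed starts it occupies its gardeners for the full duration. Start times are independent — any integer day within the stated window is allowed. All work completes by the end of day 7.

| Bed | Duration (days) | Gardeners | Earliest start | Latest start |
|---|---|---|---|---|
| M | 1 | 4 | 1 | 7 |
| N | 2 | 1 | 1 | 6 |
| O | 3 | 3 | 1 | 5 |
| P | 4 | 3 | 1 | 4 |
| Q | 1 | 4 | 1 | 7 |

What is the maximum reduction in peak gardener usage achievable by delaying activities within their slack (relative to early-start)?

Early-start peak: d1:15  d2:7  d3:6  d4:3  d5:0  d6:0  d7:0 ⇒ 15.
Leveled (M@1, N@1, O@2, P@3, Q@7): d1:5  d2:4  d3:6  d4:6  d5:3  d6:3  d7:4 ⇒ 6.
Reduction 15 − 6 = 9.

9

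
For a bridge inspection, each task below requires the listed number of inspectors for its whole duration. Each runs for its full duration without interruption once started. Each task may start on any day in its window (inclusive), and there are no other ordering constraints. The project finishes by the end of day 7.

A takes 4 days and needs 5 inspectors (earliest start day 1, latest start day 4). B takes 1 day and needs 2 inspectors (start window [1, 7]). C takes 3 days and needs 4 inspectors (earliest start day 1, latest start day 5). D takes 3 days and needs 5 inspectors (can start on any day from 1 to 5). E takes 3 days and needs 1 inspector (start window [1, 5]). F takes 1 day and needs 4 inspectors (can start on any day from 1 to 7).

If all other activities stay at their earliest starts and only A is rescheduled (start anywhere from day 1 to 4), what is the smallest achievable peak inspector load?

A@1: d1:21  d2:15  d3:15  d4:5  d5:0  d6:0  d7:0 → peak 21
A@2: d1:16  d2:15  d3:15  d4:5  d5:5  d6:0  d7:0 → peak 16
A@3: d1:16  d2:10  d3:15  d4:5  d5:5  d6:5  d7:0 → peak 16
A@4: d1:16  d2:10  d3:10  d4:5  d5:5  d6:5  d7:5 → peak 16
Best is A@2, peak 16.

16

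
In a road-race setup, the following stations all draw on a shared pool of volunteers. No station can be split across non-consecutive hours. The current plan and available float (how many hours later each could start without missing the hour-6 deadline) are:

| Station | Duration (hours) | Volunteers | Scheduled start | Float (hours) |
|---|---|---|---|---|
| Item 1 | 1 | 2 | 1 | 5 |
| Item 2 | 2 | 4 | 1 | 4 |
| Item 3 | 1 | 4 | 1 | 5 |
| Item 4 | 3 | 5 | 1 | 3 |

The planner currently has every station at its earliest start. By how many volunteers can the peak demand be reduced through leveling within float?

9

Early-start peak: h1:15  h2:9  h3:5  h4:0  h5:0  h6:0 ⇒ 15.
Leveled (Item 1@1, Item 2@1, Item 3@3, Item 4@4): h1:6  h2:4  h3:4  h4:5  h5:5  h6:5 ⇒ 6.
Reduction 15 − 6 = 9.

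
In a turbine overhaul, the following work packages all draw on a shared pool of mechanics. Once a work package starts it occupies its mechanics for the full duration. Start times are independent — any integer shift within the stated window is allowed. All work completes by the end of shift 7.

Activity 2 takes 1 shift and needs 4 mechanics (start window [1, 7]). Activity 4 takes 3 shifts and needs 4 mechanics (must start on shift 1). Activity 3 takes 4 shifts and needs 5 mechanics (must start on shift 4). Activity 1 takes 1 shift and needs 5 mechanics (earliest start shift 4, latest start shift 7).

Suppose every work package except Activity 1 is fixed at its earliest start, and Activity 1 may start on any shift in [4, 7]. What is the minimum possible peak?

Activity 1@4: s1:8  s2:4  s3:4  s4:10  s5:5  s6:5  s7:5 → peak 10
Activity 1@5: s1:8  s2:4  s3:4  s4:5  s5:10  s6:5  s7:5 → peak 10
Activity 1@6: s1:8  s2:4  s3:4  s4:5  s5:5  s6:10  s7:5 → peak 10
Activity 1@7: s1:8  s2:4  s3:4  s4:5  s5:5  s6:5  s7:10 → peak 10
Best is Activity 1@4, peak 10.

10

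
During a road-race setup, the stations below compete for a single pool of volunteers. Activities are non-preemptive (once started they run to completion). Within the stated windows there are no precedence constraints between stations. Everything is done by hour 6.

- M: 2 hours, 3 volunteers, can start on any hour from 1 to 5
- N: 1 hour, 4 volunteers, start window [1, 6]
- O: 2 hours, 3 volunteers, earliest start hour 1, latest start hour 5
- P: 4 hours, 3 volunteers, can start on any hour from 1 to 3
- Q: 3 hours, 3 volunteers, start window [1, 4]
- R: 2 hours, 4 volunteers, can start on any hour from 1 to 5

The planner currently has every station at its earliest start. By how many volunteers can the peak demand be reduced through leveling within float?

Early-start peak: h1:20  h2:16  h3:6  h4:3  h5:0  h6:0 ⇒ 20.
Leveled (M@1, N@1, O@2, P@3, Q@2, R@5): h1:7  h2:9  h3:9  h4:6  h5:7  h6:7 ⇒ 9.
Reduction 20 − 9 = 11.

11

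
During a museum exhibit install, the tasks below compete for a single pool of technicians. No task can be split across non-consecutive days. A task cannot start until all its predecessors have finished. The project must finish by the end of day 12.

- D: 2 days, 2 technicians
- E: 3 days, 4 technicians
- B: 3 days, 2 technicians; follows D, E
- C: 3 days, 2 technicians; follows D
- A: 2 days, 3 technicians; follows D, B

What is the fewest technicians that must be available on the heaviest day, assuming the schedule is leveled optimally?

4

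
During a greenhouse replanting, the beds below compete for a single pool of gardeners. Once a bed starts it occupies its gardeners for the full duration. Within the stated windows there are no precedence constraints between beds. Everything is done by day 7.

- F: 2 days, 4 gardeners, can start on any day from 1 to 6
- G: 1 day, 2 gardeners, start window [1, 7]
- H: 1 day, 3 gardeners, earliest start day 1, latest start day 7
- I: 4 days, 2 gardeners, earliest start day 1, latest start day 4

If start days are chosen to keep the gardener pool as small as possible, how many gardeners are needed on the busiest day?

4

Early-start (F@1, G@1, H@1, I@1) gives peak 11: d1:11  d2:6  d3:2  d4:2  d5:0  d6:0  d7:0.
Shift G→3, H→7, I→3.
Schedule F@1, G@3, H@7, I@3: d1:4  d2:4  d3:4  d4:2  d5:2  d6:2  d7:3 — peak 4.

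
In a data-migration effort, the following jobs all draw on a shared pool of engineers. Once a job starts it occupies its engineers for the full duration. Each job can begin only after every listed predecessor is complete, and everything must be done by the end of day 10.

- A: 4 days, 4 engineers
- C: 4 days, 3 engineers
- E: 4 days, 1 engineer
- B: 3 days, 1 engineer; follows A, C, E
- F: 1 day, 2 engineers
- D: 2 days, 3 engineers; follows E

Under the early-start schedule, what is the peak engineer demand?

10

Early-start schedule: A@1, C@1, E@1, B@5, F@1, D@5.
Load per day: day 1: 10, day 2: 8, day 3: 8, day 4: 8, day 5: 4, day 6: 4, day 7: 1, day 8: 0, day 9: 0, day 10: 0.
Peak is 10.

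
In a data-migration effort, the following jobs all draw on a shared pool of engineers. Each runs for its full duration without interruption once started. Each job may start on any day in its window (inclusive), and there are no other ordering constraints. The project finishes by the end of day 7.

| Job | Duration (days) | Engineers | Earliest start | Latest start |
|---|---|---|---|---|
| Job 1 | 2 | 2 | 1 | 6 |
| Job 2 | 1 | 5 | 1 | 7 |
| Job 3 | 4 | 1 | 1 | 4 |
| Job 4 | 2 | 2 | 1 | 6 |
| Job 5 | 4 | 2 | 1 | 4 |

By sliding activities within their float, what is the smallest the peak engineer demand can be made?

Early-start (Job 1@1, Job 2@1, Job 3@1, Job 4@1, Job 5@1) gives peak 12: d1:12  d2:7  d3:3  d4:3  d5:0  d6:0  d7:0.
Shift Job 2→3, Job 3→4, Job 5→4.
Schedule Job 1@1, Job 2@3, Job 3@4, Job 4@1, Job 5@4: d1:4  d2:4  d3:5  d4:3  d5:3  d6:3  d7:3 — peak 5.

5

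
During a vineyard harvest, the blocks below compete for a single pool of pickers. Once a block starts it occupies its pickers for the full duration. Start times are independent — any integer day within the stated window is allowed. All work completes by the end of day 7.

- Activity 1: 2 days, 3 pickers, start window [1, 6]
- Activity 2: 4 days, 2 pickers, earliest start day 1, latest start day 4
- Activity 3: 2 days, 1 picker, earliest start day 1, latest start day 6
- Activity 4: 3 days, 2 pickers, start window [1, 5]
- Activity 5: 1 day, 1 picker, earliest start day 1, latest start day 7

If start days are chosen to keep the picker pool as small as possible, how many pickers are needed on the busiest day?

4

Early-start (Activity 1@1, Activity 2@1, Activity 3@1, Activity 4@1, Activity 5@1) gives peak 9: d1:9  d2:8  d3:4  d4:2  d5:0  d6:0  d7:0.
Shift Activity 2→3, Activity 4→3, Activity 5→6.
Schedule Activity 1@1, Activity 2@3, Activity 3@1, Activity 4@3, Activity 5@6: d1:4  d2:4  d3:4  d4:4  d5:4  d6:3  d7:0 — peak 4.
Total picker-days = 23 over 7 days ⇒ peak ≥ ⌈23/7⌉ = 4, so 4 is optimal.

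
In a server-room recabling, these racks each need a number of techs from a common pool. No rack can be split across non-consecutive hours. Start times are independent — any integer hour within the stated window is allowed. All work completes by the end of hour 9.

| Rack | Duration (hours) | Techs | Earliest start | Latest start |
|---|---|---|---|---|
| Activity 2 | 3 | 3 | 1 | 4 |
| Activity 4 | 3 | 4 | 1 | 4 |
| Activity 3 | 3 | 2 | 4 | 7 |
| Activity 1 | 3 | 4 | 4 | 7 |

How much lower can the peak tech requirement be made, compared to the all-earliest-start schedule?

2

Early-start peak: h1:7  h2:7  h3:7  h4:6  h5:6  h6:6  h7:0  h8:0  h9:0 ⇒ 7.
Leveled (Activity 2@4, Activity 4@1, Activity 3@4, Activity 1@7): h1:4  h2:4  h3:4  h4:5  h5:5  h6:5  h7:4  h8:4  h9:4 ⇒ 5.
Reduction 7 − 5 = 2.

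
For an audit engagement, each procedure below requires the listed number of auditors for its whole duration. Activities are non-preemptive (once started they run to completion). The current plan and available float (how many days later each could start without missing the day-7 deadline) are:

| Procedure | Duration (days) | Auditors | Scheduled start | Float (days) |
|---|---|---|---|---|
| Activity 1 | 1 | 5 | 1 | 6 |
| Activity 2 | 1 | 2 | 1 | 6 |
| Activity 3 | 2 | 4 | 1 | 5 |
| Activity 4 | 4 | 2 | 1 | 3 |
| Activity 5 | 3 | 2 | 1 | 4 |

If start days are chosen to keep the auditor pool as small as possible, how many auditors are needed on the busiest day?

Early-start (Activity 1@1, Activity 2@1, Activity 3@1, Activity 4@1, Activity 5@1) gives peak 15: d1:15  d2:8  d3:4  d4:2  d5:0  d6:0  d7:0.
Shift Activity 2→2, Activity 3→6, Activity 4→2, Activity 5→3.
Schedule Activity 1@1, Activity 2@2, Activity 3@6, Activity 4@2, Activity 5@3: d1:5  d2:4  d3:4  d4:4  d5:4  d6:4  d7:4 — peak 5.
Total auditor-days = 29 over 7 days ⇒ peak ≥ ⌈29/7⌉ = 5, so 5 is optimal.

5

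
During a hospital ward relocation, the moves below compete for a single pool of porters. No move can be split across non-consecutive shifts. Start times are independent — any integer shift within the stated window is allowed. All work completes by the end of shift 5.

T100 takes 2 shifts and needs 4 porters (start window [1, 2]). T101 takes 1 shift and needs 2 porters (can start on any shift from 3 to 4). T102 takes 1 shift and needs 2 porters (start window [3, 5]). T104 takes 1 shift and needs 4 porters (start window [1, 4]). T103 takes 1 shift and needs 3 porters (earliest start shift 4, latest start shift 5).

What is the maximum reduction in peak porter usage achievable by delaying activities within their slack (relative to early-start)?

Early-start peak: s1:8  s2:4  s3:4  s4:3  s5:0 ⇒ 8.
Leveled (T100@1, T101@3, T102@3, T104@4, T103@5): s1:4  s2:4  s3:4  s4:4  s5:3 ⇒ 4.
Reduction 8 − 4 = 4.

4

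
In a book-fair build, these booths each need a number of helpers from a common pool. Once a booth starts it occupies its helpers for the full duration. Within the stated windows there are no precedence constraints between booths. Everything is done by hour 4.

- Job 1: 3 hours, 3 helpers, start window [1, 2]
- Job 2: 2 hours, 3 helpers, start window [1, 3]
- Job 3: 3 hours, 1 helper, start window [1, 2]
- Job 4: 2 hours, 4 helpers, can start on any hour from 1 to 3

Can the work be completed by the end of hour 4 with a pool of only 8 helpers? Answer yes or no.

Schedule Job 1@1, Job 2@1, Job 3@1, Job 4@3: h1:7  h2:7  h3:8  h4:4 — peak 8 ≤ 8.

yes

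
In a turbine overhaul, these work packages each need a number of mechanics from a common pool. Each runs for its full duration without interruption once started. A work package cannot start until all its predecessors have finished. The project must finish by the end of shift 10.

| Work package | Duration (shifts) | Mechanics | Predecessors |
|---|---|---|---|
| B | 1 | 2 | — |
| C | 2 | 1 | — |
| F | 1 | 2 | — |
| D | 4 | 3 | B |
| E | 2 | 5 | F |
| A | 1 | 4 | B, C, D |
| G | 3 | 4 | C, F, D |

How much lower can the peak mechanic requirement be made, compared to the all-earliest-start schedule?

1

Early-start peak: s1:5  s2:9  s3:8  s4:3  s5:3  s6:8  s7:4  s8:4  s9:0  s10:0 ⇒ 9.
Leveled (B@1, C@1, F@1, D@2, E@3, A@6, G@6): s1:5  s2:4  s3:8  s4:8  s5:3  s6:8  s7:4  s8:4  s9:0  s10:0 ⇒ 8.
Reduction 9 − 8 = 1.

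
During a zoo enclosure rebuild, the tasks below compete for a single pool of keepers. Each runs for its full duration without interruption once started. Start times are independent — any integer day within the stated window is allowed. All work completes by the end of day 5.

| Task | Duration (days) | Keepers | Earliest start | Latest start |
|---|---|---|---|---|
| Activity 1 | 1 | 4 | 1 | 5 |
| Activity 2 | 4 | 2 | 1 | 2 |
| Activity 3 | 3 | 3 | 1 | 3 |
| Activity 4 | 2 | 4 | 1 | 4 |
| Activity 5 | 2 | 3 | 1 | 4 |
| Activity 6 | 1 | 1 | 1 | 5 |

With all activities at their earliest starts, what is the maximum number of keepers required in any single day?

17

Early-start schedule: Activity 1@1, Activity 2@1, Activity 3@1, Activity 4@1, Activity 5@1, Activity 6@1.
Load per day: day 1: 17, day 2: 12, day 3: 5, day 4: 2, day 5: 0.
Peak is 17.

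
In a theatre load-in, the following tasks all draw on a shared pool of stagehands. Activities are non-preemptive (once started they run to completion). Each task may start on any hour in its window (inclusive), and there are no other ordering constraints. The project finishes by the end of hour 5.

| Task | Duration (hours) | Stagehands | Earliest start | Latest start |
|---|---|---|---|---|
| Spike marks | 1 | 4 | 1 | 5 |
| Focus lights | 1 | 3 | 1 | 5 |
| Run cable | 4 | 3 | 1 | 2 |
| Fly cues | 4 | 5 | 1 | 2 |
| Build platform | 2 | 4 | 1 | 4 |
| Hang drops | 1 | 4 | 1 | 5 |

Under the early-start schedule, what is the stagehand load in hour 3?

At early start, hour 3 has: Run cable, Fly cues.
Demand: 3 + 5 = 8.

8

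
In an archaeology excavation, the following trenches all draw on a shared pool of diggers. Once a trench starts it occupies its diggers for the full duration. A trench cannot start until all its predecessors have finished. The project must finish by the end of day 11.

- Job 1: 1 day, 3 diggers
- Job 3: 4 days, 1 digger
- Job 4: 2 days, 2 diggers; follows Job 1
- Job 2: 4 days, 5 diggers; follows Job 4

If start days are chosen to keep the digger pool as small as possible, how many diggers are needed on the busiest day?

5

Early-start (Job 1@1, Job 3@1, Job 4@2, Job 2@4) gives peak 6: d1:4  d2:3  d3:3  d4:6  d5:5  d6:5  d7:5  d8:0  d9:0  d10:0  d11:0.
Shift Job 2→5.
Schedule Job 1@1, Job 3@1, Job 4@2, Job 2@5: d1:4  d2:3  d3:3  d4:1  d5:5  d6:5  d7:5  d8:5  d9:0  d10:0  d11:0 — peak 5.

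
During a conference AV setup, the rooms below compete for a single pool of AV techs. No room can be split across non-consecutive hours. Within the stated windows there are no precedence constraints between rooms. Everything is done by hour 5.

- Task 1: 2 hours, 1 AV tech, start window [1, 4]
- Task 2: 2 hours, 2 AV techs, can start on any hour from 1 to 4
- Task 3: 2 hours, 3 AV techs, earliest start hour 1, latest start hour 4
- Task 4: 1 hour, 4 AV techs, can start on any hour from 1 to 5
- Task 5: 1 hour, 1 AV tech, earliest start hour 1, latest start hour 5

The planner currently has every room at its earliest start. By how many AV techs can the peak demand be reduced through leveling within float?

7

Early-start peak: h1:11  h2:6  h3:0  h4:0  h5:0 ⇒ 11.
Leveled (Task 1@1, Task 2@1, Task 3@3, Task 4@5, Task 5@1): h1:4  h2:3  h3:3  h4:3  h5:4 ⇒ 4.
Reduction 11 − 4 = 7.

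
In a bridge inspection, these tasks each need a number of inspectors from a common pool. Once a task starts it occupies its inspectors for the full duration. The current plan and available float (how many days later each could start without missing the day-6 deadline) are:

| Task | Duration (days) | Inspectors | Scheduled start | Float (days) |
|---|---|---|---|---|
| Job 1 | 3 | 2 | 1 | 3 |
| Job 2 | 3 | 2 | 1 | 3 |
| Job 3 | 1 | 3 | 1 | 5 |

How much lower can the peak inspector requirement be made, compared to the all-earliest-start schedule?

Early-start peak: d1:7  d2:4  d3:4  d4:0  d5:0  d6:0 ⇒ 7.
Leveled (Job 1@1, Job 2@1, Job 3@4): d1:4  d2:4  d3:4  d4:3  d5:0  d6:0 ⇒ 4.
Reduction 7 − 4 = 3.

3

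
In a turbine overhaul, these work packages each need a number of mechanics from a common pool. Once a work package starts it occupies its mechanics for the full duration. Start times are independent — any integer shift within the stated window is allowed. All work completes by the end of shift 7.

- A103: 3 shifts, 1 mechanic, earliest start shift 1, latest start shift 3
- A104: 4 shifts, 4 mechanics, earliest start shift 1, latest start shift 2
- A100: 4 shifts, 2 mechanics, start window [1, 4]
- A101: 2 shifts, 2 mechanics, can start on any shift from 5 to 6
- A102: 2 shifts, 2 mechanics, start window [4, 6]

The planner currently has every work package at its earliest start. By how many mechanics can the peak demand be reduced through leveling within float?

2

Early-start peak: s1:7  s2:7  s3:7  s4:8  s5:4  s6:2  s7:0 ⇒ 8.
Leveled (A103@1, A104@1, A100@4, A101@5, A102@5): s1:5  s2:5  s3:5  s4:6  s5:6  s6:6  s7:2 ⇒ 6.
Reduction 8 − 6 = 2.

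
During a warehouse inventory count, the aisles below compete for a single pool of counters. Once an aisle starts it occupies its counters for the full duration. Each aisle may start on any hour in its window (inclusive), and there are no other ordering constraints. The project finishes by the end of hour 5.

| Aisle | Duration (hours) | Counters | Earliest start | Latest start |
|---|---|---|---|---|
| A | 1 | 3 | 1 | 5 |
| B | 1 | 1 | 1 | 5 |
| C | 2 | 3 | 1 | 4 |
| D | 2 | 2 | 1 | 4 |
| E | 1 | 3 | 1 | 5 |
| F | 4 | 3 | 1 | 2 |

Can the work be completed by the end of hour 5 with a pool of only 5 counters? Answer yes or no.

Total counter-hours = 29; over 5 hours the average is 29/5 > 5, so some hour must exceed 5.

no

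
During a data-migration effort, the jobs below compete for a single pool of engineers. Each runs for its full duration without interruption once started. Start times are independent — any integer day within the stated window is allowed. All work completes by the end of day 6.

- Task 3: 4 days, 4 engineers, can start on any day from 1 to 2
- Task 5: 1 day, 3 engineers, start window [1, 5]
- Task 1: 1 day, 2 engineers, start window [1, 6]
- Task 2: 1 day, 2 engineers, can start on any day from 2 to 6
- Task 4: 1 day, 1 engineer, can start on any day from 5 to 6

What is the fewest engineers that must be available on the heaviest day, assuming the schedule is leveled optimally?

4

Early-start (Task 3@1, Task 5@1, Task 1@1, Task 2@2, Task 4@5) gives peak 9: d1:9  d2:6  d3:4  d4:4  d5:1  d6:0.
Shift Task 5→5, Task 1→6, Task 2→6.
Schedule Task 3@1, Task 5@5, Task 1@6, Task 2@6, Task 4@5: d1:4  d2:4  d3:4  d4:4  d5:4  d6:4 — peak 4.
Total engineer-days = 24 over 6 days ⇒ peak ≥ ⌈24/6⌉ = 4, so 4 is optimal.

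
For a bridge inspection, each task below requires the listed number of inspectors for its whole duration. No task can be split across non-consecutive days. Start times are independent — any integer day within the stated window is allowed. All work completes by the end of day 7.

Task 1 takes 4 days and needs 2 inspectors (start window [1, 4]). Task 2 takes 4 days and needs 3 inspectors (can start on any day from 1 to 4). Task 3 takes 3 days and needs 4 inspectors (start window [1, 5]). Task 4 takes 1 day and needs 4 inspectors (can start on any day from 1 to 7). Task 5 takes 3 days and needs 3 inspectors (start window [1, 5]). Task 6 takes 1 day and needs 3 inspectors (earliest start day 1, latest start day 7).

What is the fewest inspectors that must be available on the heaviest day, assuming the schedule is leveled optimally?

8

Early-start (Task 1@1, Task 2@1, Task 3@1, Task 4@1, Task 5@1, Task 6@1) gives peak 19: d1:19  d2:12  d3:12  d4:5  d5:0  d6:0  d7:0.
Shift Task 3→5, Task 4→5, Task 6→4.
Schedule Task 1@1, Task 2@1, Task 3@5, Task 4@5, Task 5@1, Task 6@4: d1:8  d2:8  d3:8  d4:8  d5:8  d6:4  d7:4 — peak 8.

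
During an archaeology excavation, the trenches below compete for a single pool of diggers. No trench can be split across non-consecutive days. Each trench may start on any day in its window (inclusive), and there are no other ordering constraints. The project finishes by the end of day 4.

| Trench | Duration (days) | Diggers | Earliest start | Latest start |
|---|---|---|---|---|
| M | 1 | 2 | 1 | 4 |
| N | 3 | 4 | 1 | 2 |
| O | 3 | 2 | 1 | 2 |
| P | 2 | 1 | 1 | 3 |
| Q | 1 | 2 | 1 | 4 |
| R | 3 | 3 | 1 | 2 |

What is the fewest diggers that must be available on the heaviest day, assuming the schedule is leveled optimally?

10

Early-start (M@1, N@1, O@1, P@1, Q@1, R@1) gives peak 14: d1:14  d2:10  d3:9  d4:0.
Shift Q→4, R→2.
Schedule M@1, N@1, O@1, P@1, Q@4, R@2: d1:9  d2:10  d3:9  d4:5 — peak 10.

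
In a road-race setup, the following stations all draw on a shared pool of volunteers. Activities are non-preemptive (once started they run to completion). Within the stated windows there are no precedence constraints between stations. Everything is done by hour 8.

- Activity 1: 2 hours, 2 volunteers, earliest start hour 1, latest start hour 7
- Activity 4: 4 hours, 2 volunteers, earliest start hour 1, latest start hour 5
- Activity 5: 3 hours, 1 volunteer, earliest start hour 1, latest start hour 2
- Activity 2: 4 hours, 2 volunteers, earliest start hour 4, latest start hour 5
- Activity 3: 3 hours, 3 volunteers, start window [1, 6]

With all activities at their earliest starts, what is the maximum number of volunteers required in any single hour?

8

Early-start schedule: Activity 1@1, Activity 4@1, Activity 5@1, Activity 2@4, Activity 3@1.
Load per hour: hour 1: 8, hour 2: 8, hour 3: 6, hour 4: 4, hour 5: 2, hour 6: 2, hour 7: 2, hour 8: 0.
Peak is 8.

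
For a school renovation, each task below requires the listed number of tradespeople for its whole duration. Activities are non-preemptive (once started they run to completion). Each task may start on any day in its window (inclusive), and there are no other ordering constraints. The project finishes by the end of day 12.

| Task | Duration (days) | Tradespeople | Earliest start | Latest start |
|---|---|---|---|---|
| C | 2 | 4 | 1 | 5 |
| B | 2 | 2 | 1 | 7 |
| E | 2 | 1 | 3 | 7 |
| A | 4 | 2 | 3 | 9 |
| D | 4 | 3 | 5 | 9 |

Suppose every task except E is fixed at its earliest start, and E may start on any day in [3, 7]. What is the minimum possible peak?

E@3: d1:6  d2:6  d3:3  d4:3  d5:5  d6:5  d7:3  d8:3  d9:0  d10:0  d11:0  d12:0 → peak 6
E@4: d1:6  d2:6  d3:2  d4:3  d5:6  d6:5  d7:3  d8:3  d9:0  d10:0  d11:0  d12:0 → peak 6
E@5: d1:6  d2:6  d3:2  d4:2  d5:6  d6:6  d7:3  d8:3  d9:0  d10:0  d11:0  d12:0 → peak 6
E@6: d1:6  d2:6  d3:2  d4:2  d5:5  d6:6  d7:4  d8:3  d9:0  d10:0  d11:0  d12:0 → peak 6
E@7: d1:6  d2:6  d3:2  d4:2  d5:5  d6:5  d7:4  d8:4  d9:0  d10:0  d11:0  d12:0 → peak 6
Best is E@3, peak 6.

6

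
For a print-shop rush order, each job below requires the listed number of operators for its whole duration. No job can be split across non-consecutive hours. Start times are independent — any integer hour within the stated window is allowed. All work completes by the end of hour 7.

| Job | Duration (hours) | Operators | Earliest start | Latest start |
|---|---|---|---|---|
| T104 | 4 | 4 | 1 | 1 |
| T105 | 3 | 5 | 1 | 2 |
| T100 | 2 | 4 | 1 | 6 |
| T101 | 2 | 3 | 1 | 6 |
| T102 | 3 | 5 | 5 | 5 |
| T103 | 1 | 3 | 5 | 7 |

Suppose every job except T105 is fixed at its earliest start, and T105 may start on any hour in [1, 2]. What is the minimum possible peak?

16

T105@1: h1:16  h2:16  h3:9  h4:4  h5:8  h6:5  h7:5 → peak 16
T105@2: h1:11  h2:16  h3:9  h4:9  h5:8  h6:5  h7:5 → peak 16
Best is T105@1, peak 16.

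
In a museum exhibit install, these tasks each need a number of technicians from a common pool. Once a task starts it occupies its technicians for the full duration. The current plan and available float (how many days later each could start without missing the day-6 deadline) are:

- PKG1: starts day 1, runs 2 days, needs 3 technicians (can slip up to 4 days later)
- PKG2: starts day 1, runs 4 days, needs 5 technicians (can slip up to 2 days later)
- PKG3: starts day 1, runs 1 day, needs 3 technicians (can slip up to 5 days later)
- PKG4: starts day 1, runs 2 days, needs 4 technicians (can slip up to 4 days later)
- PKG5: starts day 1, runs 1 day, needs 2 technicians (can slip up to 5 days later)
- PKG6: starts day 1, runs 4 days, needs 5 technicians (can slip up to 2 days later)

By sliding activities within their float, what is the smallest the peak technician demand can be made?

10

Early-start (PKG1@1, PKG2@1, PKG3@1, PKG4@1, PKG5@1, PKG6@1) gives peak 22: d1:22  d2:17  d3:10  d4:10  d5:0  d6:0.
Shift PKG2→3, PKG5→2, PKG6→3.
Schedule PKG1@1, PKG2@3, PKG3@1, PKG4@1, PKG5@2, PKG6@3: d1:10  d2:9  d3:10  d4:10  d5:10  d6:10 — peak 10.
Total technician-days = 59 over 6 days ⇒ peak ≥ ⌈59/6⌉ = 10, so 10 is optimal.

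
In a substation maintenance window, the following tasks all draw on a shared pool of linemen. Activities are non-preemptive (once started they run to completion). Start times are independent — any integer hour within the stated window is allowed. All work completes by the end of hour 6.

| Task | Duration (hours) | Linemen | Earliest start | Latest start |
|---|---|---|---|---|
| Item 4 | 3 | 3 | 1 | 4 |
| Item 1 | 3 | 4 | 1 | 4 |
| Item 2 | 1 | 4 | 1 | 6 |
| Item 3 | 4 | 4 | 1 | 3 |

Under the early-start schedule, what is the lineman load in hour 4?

4

At early start, hour 4 has: Item 3.
Demand: 4 = 4.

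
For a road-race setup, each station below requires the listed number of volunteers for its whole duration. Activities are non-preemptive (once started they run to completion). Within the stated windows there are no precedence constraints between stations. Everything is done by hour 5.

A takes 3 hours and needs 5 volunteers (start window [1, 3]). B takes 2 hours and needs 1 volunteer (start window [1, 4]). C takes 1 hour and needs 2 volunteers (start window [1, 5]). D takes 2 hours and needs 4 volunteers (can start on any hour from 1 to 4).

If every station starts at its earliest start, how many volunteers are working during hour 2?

At early start, hour 2 has: A, B, D.
Demand: 5 + 1 + 4 = 10.

10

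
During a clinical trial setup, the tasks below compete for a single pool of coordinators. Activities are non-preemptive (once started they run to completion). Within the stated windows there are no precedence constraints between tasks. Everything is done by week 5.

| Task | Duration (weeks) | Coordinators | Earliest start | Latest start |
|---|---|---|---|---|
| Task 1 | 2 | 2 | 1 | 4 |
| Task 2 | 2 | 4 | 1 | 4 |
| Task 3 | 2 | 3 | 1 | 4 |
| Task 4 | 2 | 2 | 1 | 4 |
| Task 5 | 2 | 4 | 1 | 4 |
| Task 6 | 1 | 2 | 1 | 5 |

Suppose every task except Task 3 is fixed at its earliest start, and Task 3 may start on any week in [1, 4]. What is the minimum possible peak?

14

Task 3@1: w1:17  w2:15  w3:0  w4:0  w5:0 → peak 17
Task 3@2: w1:14  w2:15  w3:3  w4:0  w5:0 → peak 15
Task 3@3: w1:14  w2:12  w3:3  w4:3  w5:0 → peak 14
Task 3@4: w1:14  w2:12  w3:0  w4:3  w5:3 → peak 14
Best is Task 3@3, peak 14.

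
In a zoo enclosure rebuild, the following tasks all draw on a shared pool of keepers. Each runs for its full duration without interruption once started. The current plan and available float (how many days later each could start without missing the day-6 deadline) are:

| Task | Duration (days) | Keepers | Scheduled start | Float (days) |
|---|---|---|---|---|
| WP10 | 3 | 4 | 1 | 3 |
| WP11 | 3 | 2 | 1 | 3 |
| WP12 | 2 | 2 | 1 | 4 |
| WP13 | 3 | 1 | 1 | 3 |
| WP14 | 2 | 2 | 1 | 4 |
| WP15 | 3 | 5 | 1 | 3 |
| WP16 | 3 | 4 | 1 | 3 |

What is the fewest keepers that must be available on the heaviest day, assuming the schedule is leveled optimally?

10

Early-start (WP10@1, WP11@1, WP12@1, WP13@1, WP14@1, WP15@1, WP16@1) gives peak 20: d1:20  d2:20  d3:16  d4:0  d5:0  d6:0.
Shift WP13→3, WP15→4, WP16→4.
Schedule WP10@1, WP11@1, WP12@1, WP13@3, WP14@1, WP15@4, WP16@4: d1:10  d2:10  d3:7  d4:10  d5:10  d6:9 — peak 10.
Total keeper-days = 56 over 6 days ⇒ peak ≥ ⌈56/6⌉ = 10, so 10 is optimal.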